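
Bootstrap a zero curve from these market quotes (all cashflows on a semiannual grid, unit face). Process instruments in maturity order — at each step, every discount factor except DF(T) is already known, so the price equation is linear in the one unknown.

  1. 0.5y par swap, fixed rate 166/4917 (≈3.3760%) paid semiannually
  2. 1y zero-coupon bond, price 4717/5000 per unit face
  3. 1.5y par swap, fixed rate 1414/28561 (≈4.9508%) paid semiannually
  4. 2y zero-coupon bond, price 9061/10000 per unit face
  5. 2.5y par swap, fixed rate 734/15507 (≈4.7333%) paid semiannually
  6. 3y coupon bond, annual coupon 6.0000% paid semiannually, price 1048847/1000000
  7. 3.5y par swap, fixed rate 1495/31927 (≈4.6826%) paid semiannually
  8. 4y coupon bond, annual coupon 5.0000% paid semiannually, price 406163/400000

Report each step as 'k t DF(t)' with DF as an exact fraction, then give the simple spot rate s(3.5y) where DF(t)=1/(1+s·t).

step 1 [0.5y] swap r/2=83/4917: DF=(1 − 83/4917·(0))/(1+83/4917) = 4917/5000 ≈ 0.983400
step 2 [1y] zero: DF = P = 4717/5000 ≈ 0.943400
step 3 [1.5y] swap r/2=707/28561: DF=(1 − 707/28561·(0.983400+0.943400))/(1+707/28561) = 9293/10000 ≈ 0.929300
step 4 [2y] zero: DF = P = 9061/10000 ≈ 0.906100
step 5 [2.5y] swap r/2=367/15507: DF=(1 − 367/15507·(0.983400+0.943400+0.929300+0.906100))/(1+367/15507) = 8899/10000 ≈ 0.889900
step 6 [3y] bond c/2=3/100: DF=(1048847/1000000 − 3/100·(0.983400+0.943400+0.929300+0.906100+0.889900))/(1+3/100) = 2207/2500 ≈ 0.882800
step 7 [3.5y] swap r/2=1495/63854: DF=(1 − 1495/63854·(0.983400+0.943400+0.929300+0.906100+0.889900+0.882800))/(1+1495/63854) = 1701/2000 ≈ 0.850500
step 8 [4y] bond c/2=1/40: DF=(406163/400000 − 1/40·(0.983400+0.943400+0.929300+0.906100+0.889900+0.882800+0.850500))/(1+1/40) = 8349/10000 ≈ 0.834900

1 1/2 4917/5000
2 1 4717/5000
3 3/2 9293/10000
4 2 9061/10000
5 5/2 8899/10000
6 3 2207/2500
7 7/2 1701/2000
8 4 8349/10000
s(3.5y) = (1/(1701/2000) − 1)/(7/2) = 598/11907 ≈ 5.0223%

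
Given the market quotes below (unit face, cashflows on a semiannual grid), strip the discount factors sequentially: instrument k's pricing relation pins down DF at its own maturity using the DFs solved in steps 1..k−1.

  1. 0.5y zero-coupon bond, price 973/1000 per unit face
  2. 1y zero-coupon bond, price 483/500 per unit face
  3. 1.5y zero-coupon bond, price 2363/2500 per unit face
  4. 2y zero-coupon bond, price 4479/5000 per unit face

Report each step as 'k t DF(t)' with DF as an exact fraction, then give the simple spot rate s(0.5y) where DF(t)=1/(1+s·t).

1 1/2 973/1000
2 1 483/500
3 3/2 2363/2500
4 2 4479/5000
s(0.5y) = (1/(973/1000) − 1)/(1/2) = 54/973 ≈ 5.5498%

step 1 [0.5y] zero: DF = P = 973/1000 ≈ 0.973000
step 2 [1y] zero: DF = P = 483/500 ≈ 0.966000
step 3 [1.5y] zero: DF = P = 2363/2500 ≈ 0.945200
step 4 [2y] zero: DF = P = 4479/5000 ≈ 0.895800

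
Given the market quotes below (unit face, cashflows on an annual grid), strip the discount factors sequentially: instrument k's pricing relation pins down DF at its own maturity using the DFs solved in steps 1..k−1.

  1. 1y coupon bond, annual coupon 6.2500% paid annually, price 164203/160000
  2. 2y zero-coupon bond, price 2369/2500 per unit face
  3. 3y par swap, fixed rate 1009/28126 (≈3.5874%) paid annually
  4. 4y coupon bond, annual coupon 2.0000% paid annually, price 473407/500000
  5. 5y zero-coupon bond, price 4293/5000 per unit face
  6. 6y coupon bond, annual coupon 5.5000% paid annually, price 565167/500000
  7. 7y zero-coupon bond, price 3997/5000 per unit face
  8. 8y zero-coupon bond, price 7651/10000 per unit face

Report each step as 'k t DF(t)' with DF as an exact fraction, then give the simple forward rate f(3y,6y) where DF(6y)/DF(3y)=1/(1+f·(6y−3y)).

step 1 [1y] bond c/1=1/16: DF=(164203/160000 − 1/16·(0))/(1+1/16) = 9659/10000 ≈ 0.965900
step 2 [2y] zero: DF = P = 2369/2500 ≈ 0.947600
step 3 [3y] swap r/1=1009/28126: DF=(1 − 1009/28126·(0.965900+0.947600))/(1+1009/28126) = 8991/10000 ≈ 0.899100
step 4 [4y] bond c/1=1/50: DF=(473407/500000 − 1/50·(0.965900+0.947600+0.899100))/(1+1/50) = 8731/10000 ≈ 0.873100
step 5 [5y] zero: DF = P = 4293/5000 ≈ 0.858600
step 6 [6y] bond c/1=11/200: DF=(565167/500000 − 11/200·(0.965900+0.947600+0.899100+0.873100+0.858600))/(1+11/200) = 1669/2000 ≈ 0.834500
step 7 [7y] zero: DF = P = 3997/5000 ≈ 0.799400
step 8 [8y] zero: DF = P = 7651/10000 ≈ 0.765100

1 1 9659/10000
2 2 2369/2500
3 3 8991/10000
4 4 8731/10000
5 5 4293/5000
6 6 1669/2000
7 7 3997/5000
8 8 7651/10000
f(3y,6y) = ((8991/10000)/(1669/2000) − 1)/(3) = 646/25035 ≈ 2.5804%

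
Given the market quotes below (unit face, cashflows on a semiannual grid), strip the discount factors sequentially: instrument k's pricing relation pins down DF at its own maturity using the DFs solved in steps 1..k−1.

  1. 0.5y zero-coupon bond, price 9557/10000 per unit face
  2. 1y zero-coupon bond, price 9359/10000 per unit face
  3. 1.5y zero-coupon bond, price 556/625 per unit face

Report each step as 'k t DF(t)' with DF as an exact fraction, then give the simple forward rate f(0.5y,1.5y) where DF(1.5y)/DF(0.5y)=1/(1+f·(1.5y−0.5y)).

1 1/2 9557/10000
2 1 9359/10000
3 3/2 556/625
f(0.5y,1.5y) = ((9557/10000)/(556/625) − 1)/(1) = 661/8896 ≈ 7.4303%

step 1 [0.5y] zero: DF = P = 9557/10000 ≈ 0.955700
step 2 [1y] zero: DF = P = 9359/10000 ≈ 0.935900
step 3 [1.5y] zero: DF = P = 556/625 ≈ 0.889600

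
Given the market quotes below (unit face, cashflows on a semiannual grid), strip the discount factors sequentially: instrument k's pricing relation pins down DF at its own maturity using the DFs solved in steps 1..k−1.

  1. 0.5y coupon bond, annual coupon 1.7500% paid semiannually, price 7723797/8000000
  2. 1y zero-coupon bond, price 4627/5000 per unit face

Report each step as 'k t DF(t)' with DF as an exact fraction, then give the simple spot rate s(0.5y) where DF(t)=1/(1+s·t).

1 1/2 9571/10000
2 1 4627/5000
s(0.5y) = (1/(9571/10000) − 1)/(1/2) = 858/9571 ≈ 8.9646%

step 1 [0.5y] bond c/2=7/800: DF=(7723797/8000000 − 7/800·(0))/(1+7/800) = 9571/10000 ≈ 0.957100
step 2 [1y] zero: DF = P = 4627/5000 ≈ 0.925400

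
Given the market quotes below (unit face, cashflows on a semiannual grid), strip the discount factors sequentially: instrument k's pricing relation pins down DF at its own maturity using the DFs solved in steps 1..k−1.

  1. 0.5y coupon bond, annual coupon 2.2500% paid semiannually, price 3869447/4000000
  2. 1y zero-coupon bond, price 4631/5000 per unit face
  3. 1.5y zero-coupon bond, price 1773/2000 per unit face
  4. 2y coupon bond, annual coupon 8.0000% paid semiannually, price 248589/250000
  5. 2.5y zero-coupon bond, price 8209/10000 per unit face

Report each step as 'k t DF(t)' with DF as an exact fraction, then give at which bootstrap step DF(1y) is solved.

1 1/2 4783/5000
2 1 4631/5000
3 3/2 1773/2000
4 2 531/625
5 5/2 8209/10000
DF(1y) is solved at step 2

step 1 [0.5y] bond c/2=9/800: DF=(3869447/4000000 − 9/800·(0))/(1+9/800) = 4783/5000 ≈ 0.956600
step 2 [1y] zero: DF = P = 4631/5000 ≈ 0.926200
step 3 [1.5y] zero: DF = P = 1773/2000 ≈ 0.886500
step 4 [2y] bond c/2=1/25: DF=(248589/250000 − 1/25·(0.956600+0.926200+0.886500))/(1+1/25) = 531/625 ≈ 0.849600
step 5 [2.5y] zero: DF = P = 8209/10000 ≈ 0.820900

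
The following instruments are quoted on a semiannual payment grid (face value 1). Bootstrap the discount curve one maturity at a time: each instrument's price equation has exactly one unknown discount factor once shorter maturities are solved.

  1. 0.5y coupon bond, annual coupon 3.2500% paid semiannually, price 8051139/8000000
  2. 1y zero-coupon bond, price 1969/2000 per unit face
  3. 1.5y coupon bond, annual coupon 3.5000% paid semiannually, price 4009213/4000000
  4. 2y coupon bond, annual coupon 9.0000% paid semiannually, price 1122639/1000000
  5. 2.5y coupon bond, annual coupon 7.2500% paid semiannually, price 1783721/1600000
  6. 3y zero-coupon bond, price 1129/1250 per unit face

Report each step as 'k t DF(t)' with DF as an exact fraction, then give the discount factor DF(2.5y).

1 1/2 9903/10000
2 1 1969/2000
3 3/2 9511/10000
4 2 9483/10000
5 5/2 9403/10000
6 3 1129/1250
DF(2.5y) = 9403/10000 ≈ 0.940300

step 1 [0.5y] bond c/2=13/800: DF=(8051139/8000000 − 13/800·(0))/(1+13/800) = 9903/10000 ≈ 0.990300
step 2 [1y] zero: DF = P = 1969/2000 ≈ 0.984500
step 3 [1.5y] bond c/2=7/400: DF=(4009213/4000000 − 7/400·(0.990300+0.984500))/(1+7/400) = 9511/10000 ≈ 0.951100
step 4 [2y] bond c/2=9/200: DF=(1122639/1000000 − 9/200·(0.990300+0.984500+0.951100))/(1+9/200) = 9483/10000 ≈ 0.948300
step 5 [2.5y] bond c/2=29/800: DF=(1783721/1600000 − 29/800·(0.990300+0.984500+0.951100+0.948300))/(1+29/800) = 9403/10000 ≈ 0.940300
step 6 [3y] zero: DF = P = 1129/1250 ≈ 0.903200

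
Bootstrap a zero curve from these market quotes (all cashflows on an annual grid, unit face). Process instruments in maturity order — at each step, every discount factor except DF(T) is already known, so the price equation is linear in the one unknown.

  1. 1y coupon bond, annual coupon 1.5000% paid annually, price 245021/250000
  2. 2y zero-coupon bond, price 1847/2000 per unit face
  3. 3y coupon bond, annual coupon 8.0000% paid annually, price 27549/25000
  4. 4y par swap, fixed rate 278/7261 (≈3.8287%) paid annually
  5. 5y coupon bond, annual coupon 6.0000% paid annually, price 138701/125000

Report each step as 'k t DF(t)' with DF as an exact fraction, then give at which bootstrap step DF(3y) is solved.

1 1 1207/1250
2 2 1847/2000
3 3 2201/2500
4 4 861/1000
5 5 8413/10000
DF(3y) is solved at step 3

step 1 [1y] bond c/1=3/200: DF=(245021/250000 − 3/200·(0))/(1+3/200) = 1207/1250 ≈ 0.965600
step 2 [2y] zero: DF = P = 1847/2000 ≈ 0.923500
step 3 [3y] bond c/1=2/25: DF=(27549/25000 − 2/25·(0.965600+0.923500))/(1+2/25) = 2201/2500 ≈ 0.880400
step 4 [4y] swap r/1=278/7261: DF=(1 − 278/7261·(0.965600+0.923500+0.880400))/(1+278/7261) = 861/1000 ≈ 0.861000
step 5 [5y] bond c/1=3/50: DF=(138701/125000 − 3/50·(0.965600+0.923500+0.880400+0.861000))/(1+3/50) = 8413/10000 ≈ 0.841300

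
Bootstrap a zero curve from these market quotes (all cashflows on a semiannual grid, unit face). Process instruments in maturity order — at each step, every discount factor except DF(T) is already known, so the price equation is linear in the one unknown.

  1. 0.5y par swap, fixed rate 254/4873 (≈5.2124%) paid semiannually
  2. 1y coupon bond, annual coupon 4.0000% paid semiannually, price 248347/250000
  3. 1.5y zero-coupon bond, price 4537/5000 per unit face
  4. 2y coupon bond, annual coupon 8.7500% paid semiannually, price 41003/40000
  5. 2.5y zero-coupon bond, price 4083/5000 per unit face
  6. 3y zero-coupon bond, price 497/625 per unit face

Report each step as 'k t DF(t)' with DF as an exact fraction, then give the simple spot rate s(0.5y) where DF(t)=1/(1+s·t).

step 1 [0.5y] swap r/2=127/4873: DF=(1 − 127/4873·(0))/(1+127/4873) = 4873/5000 ≈ 0.974600
step 2 [1y] bond c/2=1/50: DF=(248347/250000 − 1/50·(0.974600))/(1+1/50) = 2387/2500 ≈ 0.954800
step 3 [1.5y] zero: DF = P = 4537/5000 ≈ 0.907400
step 4 [2y] bond c/2=7/160: DF=(41003/40000 − 7/160·(0.974600+0.954800+0.907400))/(1+7/160) = 1079/1250 ≈ 0.863200
step 5 [2.5y] zero: DF = P = 4083/5000 ≈ 0.816600
step 6 [3y] zero: DF = P = 497/625 ≈ 0.795200

1 1/2 4873/5000
2 1 2387/2500
3 3/2 4537/5000
4 2 1079/1250
5 5/2 4083/5000
6 3 497/625
s(0.5y) = (1/(4873/5000) − 1)/(1/2) = 254/4873 ≈ 5.2124%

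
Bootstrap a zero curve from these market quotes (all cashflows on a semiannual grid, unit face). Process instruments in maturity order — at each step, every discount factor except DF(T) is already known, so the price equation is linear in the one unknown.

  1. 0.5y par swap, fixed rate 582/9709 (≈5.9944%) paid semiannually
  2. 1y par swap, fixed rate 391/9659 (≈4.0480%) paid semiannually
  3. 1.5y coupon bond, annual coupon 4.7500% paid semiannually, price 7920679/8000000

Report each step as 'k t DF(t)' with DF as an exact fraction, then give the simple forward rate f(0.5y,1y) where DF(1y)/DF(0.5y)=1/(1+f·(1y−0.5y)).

step 1 [0.5y] swap r/2=291/9709: DF=(1 − 291/9709·(0))/(1+291/9709) = 9709/10000 ≈ 0.970900
step 2 [1y] swap r/2=391/19318: DF=(1 − 391/19318·(0.970900))/(1+391/19318) = 9609/10000 ≈ 0.960900
step 3 [1.5y] bond c/2=19/800: DF=(7920679/8000000 − 19/800·(0.970900+0.960900))/(1+19/800) = 9223/10000 ≈ 0.922300

1 1/2 9709/10000
2 1 9609/10000
3 3/2 9223/10000
f(0.5y,1y) = ((9709/10000)/(9609/10000) − 1)/(1/2) = 200/9609 ≈ 2.0814%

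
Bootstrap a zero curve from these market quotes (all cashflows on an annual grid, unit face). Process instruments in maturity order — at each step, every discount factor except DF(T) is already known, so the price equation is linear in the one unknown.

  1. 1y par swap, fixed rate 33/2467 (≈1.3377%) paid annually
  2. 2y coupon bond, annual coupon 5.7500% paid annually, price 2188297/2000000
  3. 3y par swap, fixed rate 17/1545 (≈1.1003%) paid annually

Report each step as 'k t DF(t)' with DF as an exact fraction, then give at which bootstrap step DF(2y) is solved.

1 1 2467/2500
2 2 981/1000
3 3 9677/10000
DF(2y) is solved at step 2

step 1 [1y] swap r/1=33/2467: DF=(1 − 33/2467·(0))/(1+33/2467) = 2467/2500 ≈ 0.986800
step 2 [2y] bond c/1=23/400: DF=(2188297/2000000 − 23/400·(0.986800))/(1+23/400) = 981/1000 ≈ 0.981000
step 3 [3y] swap r/1=17/1545: DF=(1 − 17/1545·(0.986800+0.981000))/(1+17/1545) = 9677/10000 ≈ 0.967700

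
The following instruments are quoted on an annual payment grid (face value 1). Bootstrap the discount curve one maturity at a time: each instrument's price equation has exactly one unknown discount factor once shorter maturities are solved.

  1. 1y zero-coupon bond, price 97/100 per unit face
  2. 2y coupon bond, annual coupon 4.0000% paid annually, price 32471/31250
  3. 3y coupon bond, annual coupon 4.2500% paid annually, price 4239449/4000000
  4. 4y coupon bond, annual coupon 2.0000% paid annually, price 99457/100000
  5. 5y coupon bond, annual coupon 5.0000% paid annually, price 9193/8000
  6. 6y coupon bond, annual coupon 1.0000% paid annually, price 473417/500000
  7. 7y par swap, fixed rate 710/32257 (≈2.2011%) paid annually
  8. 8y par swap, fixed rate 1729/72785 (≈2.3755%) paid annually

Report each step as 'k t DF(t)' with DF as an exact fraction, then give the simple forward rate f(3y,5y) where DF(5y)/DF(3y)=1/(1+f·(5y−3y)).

step 1 [1y] zero: DF = P = 97/100 ≈ 0.970000
step 2 [2y] bond c/1=1/25: DF=(32471/31250 − 1/25·(0.970000))/(1+1/25) = 4809/5000 ≈ 0.961800
step 3 [3y] bond c/1=17/400: DF=(4239449/4000000 − 17/400·(0.970000+0.961800))/(1+17/400) = 9379/10000 ≈ 0.937900
step 4 [4y] bond c/1=1/50: DF=(99457/100000 − 1/50·(0.970000+0.961800+0.937900))/(1+1/50) = 2297/2500 ≈ 0.918800
step 5 [5y] bond c/1=1/20: DF=(9193/8000 − 1/20·(0.970000+0.961800+0.937900+0.918800))/(1+1/20) = 457/500 ≈ 0.914000
step 6 [6y] bond c/1=1/100: DF=(473417/500000 − 1/100·(0.970000+0.961800+0.937900+0.918800+0.914000))/(1+1/100) = 8909/10000 ≈ 0.890900
step 7 [7y] swap r/1=710/32257: DF=(1 − 710/32257·(0.970000+0.961800+0.937900+0.918800+0.914000+0.890900))/(1+710/32257) = 429/500 ≈ 0.858000
step 8 [8y] swap r/1=1729/72785: DF=(1 − 1729/72785·(0.970000+0.961800+0.937900+0.918800+0.914000+0.890900+0.858000))/(1+1729/72785) = 8271/10000 ≈ 0.827100

1 1 97/100
2 2 4809/5000
3 3 9379/10000
4 4 2297/2500
5 5 457/500
6 6 8909/10000
7 7 429/500
8 8 8271/10000
f(3y,5y) = ((9379/10000)/(457/500) − 1)/(2) = 239/18280 ≈ 1.3074%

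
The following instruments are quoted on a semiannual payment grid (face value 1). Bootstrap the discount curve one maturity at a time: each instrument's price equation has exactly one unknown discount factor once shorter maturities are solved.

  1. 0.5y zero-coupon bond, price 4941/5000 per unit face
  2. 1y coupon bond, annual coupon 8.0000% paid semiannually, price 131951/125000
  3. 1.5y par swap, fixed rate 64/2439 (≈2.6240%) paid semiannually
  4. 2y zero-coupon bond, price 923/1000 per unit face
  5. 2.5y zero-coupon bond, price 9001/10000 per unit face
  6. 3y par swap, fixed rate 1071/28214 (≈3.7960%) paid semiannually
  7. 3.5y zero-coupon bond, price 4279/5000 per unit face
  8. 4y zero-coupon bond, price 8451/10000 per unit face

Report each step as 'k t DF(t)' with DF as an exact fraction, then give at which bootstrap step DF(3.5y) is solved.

1 1/2 4941/5000
2 1 977/1000
3 3/2 601/625
4 2 923/1000
5 5/2 9001/10000
6 3 8929/10000
7 7/2 4279/5000
8 4 8451/10000
DF(3.5y) is solved at step 7

step 1 [0.5y] zero: DF = P = 4941/5000 ≈ 0.988200
step 2 [1y] bond c/2=1/25: DF=(131951/125000 − 1/25·(0.988200))/(1+1/25) = 977/1000 ≈ 0.977000
step 3 [1.5y] swap r/2=32/2439: DF=(1 − 32/2439·(0.988200+0.977000))/(1+32/2439) = 601/625 ≈ 0.961600
step 4 [2y] zero: DF = P = 923/1000 ≈ 0.923000
step 5 [2.5y] zero: DF = P = 9001/10000 ≈ 0.900100
step 6 [3y] swap r/2=1071/56428: DF=(1 − 1071/56428·(0.988200+0.977000+0.961600+0.923000+0.900100))/(1+1071/56428) = 8929/10000 ≈ 0.892900
step 7 [3.5y] zero: DF = P = 4279/5000 ≈ 0.855800
step 8 [4y] zero: DF = P = 8451/10000 ≈ 0.845100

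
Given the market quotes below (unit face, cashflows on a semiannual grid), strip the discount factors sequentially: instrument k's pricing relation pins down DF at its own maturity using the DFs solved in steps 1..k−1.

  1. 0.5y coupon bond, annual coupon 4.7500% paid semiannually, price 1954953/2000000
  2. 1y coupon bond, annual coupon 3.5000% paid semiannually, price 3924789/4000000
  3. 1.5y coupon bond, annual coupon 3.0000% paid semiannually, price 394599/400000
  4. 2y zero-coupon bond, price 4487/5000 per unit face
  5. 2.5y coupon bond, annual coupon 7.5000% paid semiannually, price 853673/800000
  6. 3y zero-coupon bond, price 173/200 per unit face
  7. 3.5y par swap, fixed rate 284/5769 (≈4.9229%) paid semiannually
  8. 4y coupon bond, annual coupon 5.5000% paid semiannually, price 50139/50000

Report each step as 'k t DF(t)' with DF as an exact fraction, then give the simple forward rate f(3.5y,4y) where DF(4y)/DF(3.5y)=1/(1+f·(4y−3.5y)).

1 1/2 2387/2500
2 1 9479/10000
3 3/2 4719/5000
4 2 4487/5000
5 5/2 2233/2500
6 3 173/200
7 7/2 4219/5000
8 4 8061/10000
f(3.5y,4y) = ((4219/5000)/(8061/10000) − 1)/(1/2) = 754/8061 ≈ 9.3537%

step 1 [0.5y] bond c/2=19/800: DF=(1954953/2000000 − 19/800·(0))/(1+19/800) = 2387/2500 ≈ 0.954800
step 2 [1y] bond c/2=7/400: DF=(3924789/4000000 − 7/400·(0.954800))/(1+7/400) = 9479/10000 ≈ 0.947900
step 3 [1.5y] bond c/2=3/200: DF=(394599/400000 − 3/200·(0.954800+0.947900))/(1+3/200) = 4719/5000 ≈ 0.943800
step 4 [2y] zero: DF = P = 4487/5000 ≈ 0.897400
step 5 [2.5y] bond c/2=3/80: DF=(853673/800000 − 3/80·(0.954800+0.947900+0.943800+0.897400))/(1+3/80) = 2233/2500 ≈ 0.893200
step 6 [3y] zero: DF = P = 173/200 ≈ 0.865000
step 7 [3.5y] swap r/2=142/5769: DF=(1 − 142/5769·(0.954800+0.947900+0.943800+0.897400+0.893200+0.865000))/(1+142/5769) = 4219/5000 ≈ 0.843800
step 8 [4y] bond c/2=11/400: DF=(50139/50000 − 11/400·(0.954800+0.947900+0.943800+0.897400+0.893200+0.865000+0.843800))/(1+11/400) = 8061/10000 ≈ 0.806100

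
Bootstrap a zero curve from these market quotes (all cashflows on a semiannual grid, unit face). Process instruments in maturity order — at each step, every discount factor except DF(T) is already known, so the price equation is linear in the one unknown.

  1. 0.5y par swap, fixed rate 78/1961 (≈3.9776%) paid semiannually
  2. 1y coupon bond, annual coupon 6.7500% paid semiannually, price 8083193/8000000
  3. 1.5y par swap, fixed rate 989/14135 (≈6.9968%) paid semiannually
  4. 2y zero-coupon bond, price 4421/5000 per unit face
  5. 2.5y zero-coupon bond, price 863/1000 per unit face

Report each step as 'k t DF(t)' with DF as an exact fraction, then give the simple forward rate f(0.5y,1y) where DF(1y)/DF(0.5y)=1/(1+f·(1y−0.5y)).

step 1 [0.5y] swap r/2=39/1961: DF=(1 − 39/1961·(0))/(1+39/1961) = 1961/2000 ≈ 0.980500
step 2 [1y] bond c/2=27/800: DF=(8083193/8000000 − 27/800·(0.980500))/(1+27/800) = 4727/5000 ≈ 0.945400
step 3 [1.5y] swap r/2=989/28270: DF=(1 − 989/28270·(0.980500+0.945400))/(1+989/28270) = 9011/10000 ≈ 0.901100
step 4 [2y] zero: DF = P = 4421/5000 ≈ 0.884200
step 5 [2.5y] zero: DF = P = 863/1000 ≈ 0.863000

1 1/2 1961/2000
2 1 4727/5000
3 3/2 9011/10000
4 2 4421/5000
5 5/2 863/1000
f(0.5y,1y) = ((1961/2000)/(4727/5000) − 1)/(1/2) = 351/4727 ≈ 7.4254%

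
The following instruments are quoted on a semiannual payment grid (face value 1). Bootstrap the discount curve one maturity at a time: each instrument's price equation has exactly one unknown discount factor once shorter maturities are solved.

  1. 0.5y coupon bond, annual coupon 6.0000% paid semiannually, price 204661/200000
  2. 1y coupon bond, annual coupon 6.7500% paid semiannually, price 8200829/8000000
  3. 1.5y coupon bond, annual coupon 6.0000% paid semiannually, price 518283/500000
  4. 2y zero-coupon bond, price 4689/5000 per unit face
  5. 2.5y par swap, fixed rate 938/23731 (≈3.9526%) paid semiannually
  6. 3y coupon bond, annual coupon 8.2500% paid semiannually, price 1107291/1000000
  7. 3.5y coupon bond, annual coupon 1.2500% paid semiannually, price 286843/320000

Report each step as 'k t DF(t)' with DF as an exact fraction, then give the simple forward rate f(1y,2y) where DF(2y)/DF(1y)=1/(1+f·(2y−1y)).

step 1 [0.5y] bond c/2=3/100: DF=(204661/200000 − 3/100·(0))/(1+3/100) = 1987/2000 ≈ 0.993500
step 2 [1y] bond c/2=27/800: DF=(8200829/8000000 − 27/800·(0.993500))/(1+27/800) = 1199/1250 ≈ 0.959200
step 3 [1.5y] bond c/2=3/100: DF=(518283/500000 − 3/100·(0.993500+0.959200))/(1+3/100) = 1899/2000 ≈ 0.949500
step 4 [2y] zero: DF = P = 4689/5000 ≈ 0.937800
step 5 [2.5y] swap r/2=469/23731: DF=(1 − 469/23731·(0.993500+0.959200+0.949500+0.937800))/(1+469/23731) = 4531/5000 ≈ 0.906200
step 6 [3y] bond c/2=33/800: DF=(1107291/1000000 − 33/800·(0.993500+0.959200+0.949500+0.937800+0.906200))/(1+33/800) = 4377/5000 ≈ 0.875400
step 7 [3.5y] bond c/2=1/160: DF=(286843/320000 − 1/160·(0.993500+0.959200+0.949500+0.937800+0.906200+0.875400))/(1+1/160) = 8559/10000 ≈ 0.855900

1 1/2 1987/2000
2 1 1199/1250
3 3/2 1899/2000
4 2 4689/5000
5 5/2 4531/5000
6 3 4377/5000
7 7/2 8559/10000
f(1y,2y) = ((1199/1250)/(4689/5000) − 1)/(1) = 107/4689 ≈ 2.2819%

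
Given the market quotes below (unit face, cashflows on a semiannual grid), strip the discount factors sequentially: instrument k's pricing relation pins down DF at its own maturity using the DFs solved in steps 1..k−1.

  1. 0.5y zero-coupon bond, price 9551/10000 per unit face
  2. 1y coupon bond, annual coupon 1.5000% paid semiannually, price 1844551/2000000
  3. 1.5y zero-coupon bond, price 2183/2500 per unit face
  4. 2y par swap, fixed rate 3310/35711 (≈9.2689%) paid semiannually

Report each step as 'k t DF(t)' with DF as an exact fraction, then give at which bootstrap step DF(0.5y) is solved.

step 1 [0.5y] zero: DF = P = 9551/10000 ≈ 0.955100
step 2 [1y] bond c/2=3/400: DF=(1844551/2000000 − 3/400·(0.955100))/(1+3/400) = 9083/10000 ≈ 0.908300
step 3 [1.5y] zero: DF = P = 2183/2500 ≈ 0.873200
step 4 [2y] swap r/2=1655/35711: DF=(1 − 1655/35711·(0.955100+0.908300+0.873200))/(1+1655/35711) = 1669/2000 ≈ 0.834500

1 1/2 9551/10000
2 1 9083/10000
3 3/2 2183/2500
4 2 1669/2000
DF(0.5y) is solved at step 1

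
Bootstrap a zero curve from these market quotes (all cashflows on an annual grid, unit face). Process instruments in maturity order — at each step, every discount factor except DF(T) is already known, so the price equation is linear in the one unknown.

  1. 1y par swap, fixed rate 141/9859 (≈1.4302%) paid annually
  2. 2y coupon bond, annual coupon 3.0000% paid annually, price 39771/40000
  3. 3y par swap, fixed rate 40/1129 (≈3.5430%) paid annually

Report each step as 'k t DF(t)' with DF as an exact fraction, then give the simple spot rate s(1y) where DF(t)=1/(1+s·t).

step 1 [1y] swap r/1=141/9859: DF=(1 − 141/9859·(0))/(1+141/9859) = 9859/10000 ≈ 0.985900
step 2 [2y] bond c/1=3/100: DF=(39771/40000 − 3/100·(0.985900))/(1+3/100) = 4683/5000 ≈ 0.936600
step 3 [3y] swap r/1=40/1129: DF=(1 − 40/1129·(0.985900+0.936600))/(1+40/1129) = 9/10 ≈ 0.900000

1 1 9859/10000
2 2 4683/5000
3 3 9/10
s(1y) = (1/(9859/10000) − 1)/(1) = 141/9859 ≈ 1.4302%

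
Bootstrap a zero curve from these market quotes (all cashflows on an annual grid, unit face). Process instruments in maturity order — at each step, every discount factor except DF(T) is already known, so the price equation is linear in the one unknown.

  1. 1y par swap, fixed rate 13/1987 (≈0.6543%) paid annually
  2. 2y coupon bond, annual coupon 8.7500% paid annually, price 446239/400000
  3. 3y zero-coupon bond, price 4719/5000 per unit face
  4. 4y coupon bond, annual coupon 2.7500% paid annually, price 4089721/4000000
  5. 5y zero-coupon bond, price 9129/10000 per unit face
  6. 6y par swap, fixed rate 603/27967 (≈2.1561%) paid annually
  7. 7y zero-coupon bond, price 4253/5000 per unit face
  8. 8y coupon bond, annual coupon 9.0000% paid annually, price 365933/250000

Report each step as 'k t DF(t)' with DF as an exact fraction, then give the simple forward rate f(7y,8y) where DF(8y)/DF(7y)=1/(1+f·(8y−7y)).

1 1 1987/2000
2 2 9459/10000
3 3 4719/5000
4 4 9179/10000
5 5 9129/10000
6 6 4397/5000
7 7 4253/5000
8 8 2027/2500
f(7y,8y) = ((4253/5000)/(2027/2500) − 1)/(1) = 199/4054 ≈ 4.9087%

step 1 [1y] swap r/1=13/1987: DF=(1 − 13/1987·(0))/(1+13/1987) = 1987/2000 ≈ 0.993500
step 2 [2y] bond c/1=7/80: DF=(446239/400000 − 7/80·(0.993500))/(1+7/80) = 9459/10000 ≈ 0.945900
step 3 [3y] zero: DF = P = 4719/5000 ≈ 0.943800
step 4 [4y] bond c/1=11/400: DF=(4089721/4000000 − 11/400·(0.993500+0.945900+0.943800))/(1+11/400) = 9179/10000 ≈ 0.917900
step 5 [5y] zero: DF = P = 9129/10000 ≈ 0.912900
step 6 [6y] swap r/1=603/27967: DF=(1 − 603/27967·(0.993500+0.945900+0.943800+0.917900+0.912900))/(1+603/27967) = 4397/5000 ≈ 0.879400
step 7 [7y] zero: DF = P = 4253/5000 ≈ 0.850600
step 8 [8y] bond c/1=9/100: DF=(365933/250000 − 9/100·(0.993500+0.945900+0.943800+0.917900+0.912900+0.879400+0.850600))/(1+9/100) = 2027/2500 ≈ 0.810800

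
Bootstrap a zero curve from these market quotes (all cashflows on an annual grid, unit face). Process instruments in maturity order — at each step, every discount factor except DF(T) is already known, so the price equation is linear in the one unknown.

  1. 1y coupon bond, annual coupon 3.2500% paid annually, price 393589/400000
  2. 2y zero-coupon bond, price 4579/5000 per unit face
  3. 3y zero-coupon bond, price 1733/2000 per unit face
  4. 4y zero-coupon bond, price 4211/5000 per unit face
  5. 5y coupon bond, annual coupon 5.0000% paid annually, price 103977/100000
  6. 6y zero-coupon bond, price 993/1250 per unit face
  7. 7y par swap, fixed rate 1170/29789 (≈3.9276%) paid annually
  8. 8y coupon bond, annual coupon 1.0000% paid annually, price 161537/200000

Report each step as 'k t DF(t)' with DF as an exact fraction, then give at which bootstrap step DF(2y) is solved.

1 1 953/1000
2 2 4579/5000
3 3 1733/2000
4 4 4211/5000
5 5 8199/10000
6 6 993/1250
7 7 383/500
8 8 7407/10000
DF(2y) is solved at step 2

step 1 [1y] bond c/1=13/400: DF=(393589/400000 − 13/400·(0))/(1+13/400) = 953/1000 ≈ 0.953000
step 2 [2y] zero: DF = P = 4579/5000 ≈ 0.915800
step 3 [3y] zero: DF = P = 1733/2000 ≈ 0.866500
step 4 [4y] zero: DF = P = 4211/5000 ≈ 0.842200
step 5 [5y] bond c/1=1/20: DF=(103977/100000 − 1/20·(0.953000+0.915800+0.866500+0.842200))/(1+1/20) = 8199/10000 ≈ 0.819900
step 6 [6y] zero: DF = P = 993/1250 ≈ 0.794400
step 7 [7y] swap r/1=1170/29789: DF=(1 − 1170/29789·(0.953000+0.915800+0.866500+0.842200+0.819900+0.794400))/(1+1170/29789) = 383/500 ≈ 0.766000
step 8 [8y] bond c/1=1/100: DF=(161537/200000 − 1/100·(0.953000+0.915800+0.866500+0.842200+0.819900+0.794400+0.766000))/(1+1/100) = 7407/10000 ≈ 0.740700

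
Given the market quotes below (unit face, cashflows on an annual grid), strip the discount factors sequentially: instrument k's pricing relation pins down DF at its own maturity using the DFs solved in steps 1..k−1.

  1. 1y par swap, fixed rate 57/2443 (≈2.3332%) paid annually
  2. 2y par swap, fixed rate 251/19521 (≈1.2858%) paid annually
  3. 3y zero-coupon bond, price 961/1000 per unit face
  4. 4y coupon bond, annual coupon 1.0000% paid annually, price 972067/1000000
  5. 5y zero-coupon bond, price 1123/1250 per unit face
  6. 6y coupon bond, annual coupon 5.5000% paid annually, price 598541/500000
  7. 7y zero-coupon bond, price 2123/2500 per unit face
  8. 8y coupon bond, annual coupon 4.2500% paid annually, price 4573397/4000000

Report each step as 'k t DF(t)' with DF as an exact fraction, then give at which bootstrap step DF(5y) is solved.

step 1 [1y] swap r/1=57/2443: DF=(1 − 57/2443·(0))/(1+57/2443) = 2443/2500 ≈ 0.977200
step 2 [2y] swap r/1=251/19521: DF=(1 − 251/19521·(0.977200))/(1+251/19521) = 9749/10000 ≈ 0.974900
step 3 [3y] zero: DF = P = 961/1000 ≈ 0.961000
step 4 [4y] bond c/1=1/100: DF=(972067/1000000 − 1/100·(0.977200+0.974900+0.961000))/(1+1/100) = 1167/1250 ≈ 0.933600
step 5 [5y] zero: DF = P = 1123/1250 ≈ 0.898400
step 6 [6y] bond c/1=11/200: DF=(598541/500000 − 11/200·(0.977200+0.974900+0.961000+0.933600+0.898400))/(1+11/200) = 8873/10000 ≈ 0.887300
step 7 [7y] zero: DF = P = 2123/2500 ≈ 0.849200
step 8 [8y] bond c/1=17/400: DF=(4573397/4000000 − 17/400·(0.977200+0.974900+0.961000+0.933600+0.898400+0.887300+0.849200))/(1+17/400) = 333/400 ≈ 0.832500

1 1 2443/2500
2 2 9749/10000
3 3 961/1000
4 4 1167/1250
5 5 1123/1250
6 6 8873/10000
7 7 2123/2500
8 8 333/400
DF(5y) is solved at step 5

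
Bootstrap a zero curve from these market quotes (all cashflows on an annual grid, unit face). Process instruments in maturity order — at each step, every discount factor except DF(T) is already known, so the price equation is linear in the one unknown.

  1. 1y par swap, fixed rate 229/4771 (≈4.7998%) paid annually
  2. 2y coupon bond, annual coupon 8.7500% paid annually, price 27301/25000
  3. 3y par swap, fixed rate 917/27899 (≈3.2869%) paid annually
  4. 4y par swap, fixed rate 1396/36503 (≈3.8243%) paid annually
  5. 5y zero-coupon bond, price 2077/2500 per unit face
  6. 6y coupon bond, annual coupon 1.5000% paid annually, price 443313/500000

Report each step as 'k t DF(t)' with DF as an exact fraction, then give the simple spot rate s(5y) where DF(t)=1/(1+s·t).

1 1 4771/5000
2 2 4637/5000
3 3 9083/10000
4 4 2151/2500
5 5 2077/2500
6 6 8073/10000
s(5y) = (1/(2077/2500) − 1)/(5) = 423/10385 ≈ 4.0732%

step 1 [1y] swap r/1=229/4771: DF=(1 − 229/4771·(0))/(1+229/4771) = 4771/5000 ≈ 0.954200
step 2 [2y] bond c/1=7/80: DF=(27301/25000 − 7/80·(0.954200))/(1+7/80) = 4637/5000 ≈ 0.927400
step 3 [3y] swap r/1=917/27899: DF=(1 − 917/27899·(0.954200+0.927400))/(1+917/27899) = 9083/10000 ≈ 0.908300
step 4 [4y] swap r/1=1396/36503: DF=(1 − 1396/36503·(0.954200+0.927400+0.908300))/(1+1396/36503) = 2151/2500 ≈ 0.860400
step 5 [5y] zero: DF = P = 2077/2500 ≈ 0.830800
step 6 [6y] bond c/1=3/200: DF=(443313/500000 − 3/200·(0.954200+0.927400+0.908300+0.860400+0.830800))/(1+3/200) = 8073/10000 ≈ 0.807300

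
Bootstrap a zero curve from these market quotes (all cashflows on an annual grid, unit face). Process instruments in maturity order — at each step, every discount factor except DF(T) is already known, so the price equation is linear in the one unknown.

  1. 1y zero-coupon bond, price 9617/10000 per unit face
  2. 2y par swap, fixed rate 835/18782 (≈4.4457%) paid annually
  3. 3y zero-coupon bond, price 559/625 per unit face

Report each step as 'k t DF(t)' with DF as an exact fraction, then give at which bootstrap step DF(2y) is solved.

1 1 9617/10000
2 2 1833/2000
3 3 559/625
DF(2y) is solved at step 2

step 1 [1y] zero: DF = P = 9617/10000 ≈ 0.961700
step 2 [2y] swap r/1=835/18782: DF=(1 − 835/18782·(0.961700))/(1+835/18782) = 1833/2000 ≈ 0.916500
step 3 [3y] zero: DF = P = 559/625 ≈ 0.894400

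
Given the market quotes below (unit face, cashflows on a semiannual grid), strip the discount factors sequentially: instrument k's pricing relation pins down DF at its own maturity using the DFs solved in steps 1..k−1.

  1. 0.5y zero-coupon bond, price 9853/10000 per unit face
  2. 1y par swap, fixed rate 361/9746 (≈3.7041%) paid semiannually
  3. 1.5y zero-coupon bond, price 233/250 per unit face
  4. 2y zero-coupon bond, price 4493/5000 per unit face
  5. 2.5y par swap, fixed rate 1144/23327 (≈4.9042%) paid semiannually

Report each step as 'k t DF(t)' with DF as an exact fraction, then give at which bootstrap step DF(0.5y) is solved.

step 1 [0.5y] zero: DF = P = 9853/10000 ≈ 0.985300
step 2 [1y] swap r/2=361/19492: DF=(1 − 361/19492·(0.985300))/(1+361/19492) = 9639/10000 ≈ 0.963900
step 3 [1.5y] zero: DF = P = 233/250 ≈ 0.932000
step 4 [2y] zero: DF = P = 4493/5000 ≈ 0.898600
step 5 [2.5y] swap r/2=572/23327: DF=(1 − 572/23327·(0.985300+0.963900+0.932000+0.898600))/(1+572/23327) = 1107/1250 ≈ 0.885600

1 1/2 9853/10000
2 1 9639/10000
3 3/2 233/250
4 2 4493/5000
5 5/2 1107/1250
DF(0.5y) is solved at step 1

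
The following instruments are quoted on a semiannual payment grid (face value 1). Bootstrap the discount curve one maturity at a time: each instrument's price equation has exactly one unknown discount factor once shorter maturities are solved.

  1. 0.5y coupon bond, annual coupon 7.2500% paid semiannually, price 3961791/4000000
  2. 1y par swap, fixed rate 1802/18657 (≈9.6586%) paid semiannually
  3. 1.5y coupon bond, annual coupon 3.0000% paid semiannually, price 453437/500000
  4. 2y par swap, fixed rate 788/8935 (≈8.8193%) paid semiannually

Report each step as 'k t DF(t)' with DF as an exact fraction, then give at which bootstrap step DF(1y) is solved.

step 1 [0.5y] bond c/2=29/800: DF=(3961791/4000000 − 29/800·(0))/(1+29/800) = 4779/5000 ≈ 0.955800
step 2 [1y] swap r/2=901/18657: DF=(1 − 901/18657·(0.955800))/(1+901/18657) = 9099/10000 ≈ 0.909900
step 3 [1.5y] bond c/2=3/200: DF=(453437/500000 − 3/200·(0.955800+0.909900))/(1+3/200) = 8659/10000 ≈ 0.865900
step 4 [2y] swap r/2=394/8935: DF=(1 − 394/8935·(0.955800+0.909900+0.865900))/(1+394/8935) = 1053/1250 ≈ 0.842400

1 1/2 4779/5000
2 1 9099/10000
3 3/2 8659/10000
4 2 1053/1250
DF(1y) is solved at step 2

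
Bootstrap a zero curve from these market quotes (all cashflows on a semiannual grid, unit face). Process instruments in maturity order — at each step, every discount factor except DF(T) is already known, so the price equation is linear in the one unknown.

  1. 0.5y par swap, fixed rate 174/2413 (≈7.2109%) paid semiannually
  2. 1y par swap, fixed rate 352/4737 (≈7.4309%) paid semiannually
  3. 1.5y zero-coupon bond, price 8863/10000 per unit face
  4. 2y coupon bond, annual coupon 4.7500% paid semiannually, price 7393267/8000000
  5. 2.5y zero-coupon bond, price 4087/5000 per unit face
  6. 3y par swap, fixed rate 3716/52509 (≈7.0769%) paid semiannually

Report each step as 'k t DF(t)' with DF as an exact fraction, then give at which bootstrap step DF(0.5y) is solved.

step 1 [0.5y] swap r/2=87/2413: DF=(1 − 87/2413·(0))/(1+87/2413) = 2413/2500 ≈ 0.965200
step 2 [1y] swap r/2=176/4737: DF=(1 − 176/4737·(0.965200))/(1+176/4737) = 581/625 ≈ 0.929600
step 3 [1.5y] zero: DF = P = 8863/10000 ≈ 0.886300
step 4 [2y] bond c/2=19/800: DF=(7393267/8000000 − 19/800·(0.965200+0.929600+0.886300))/(1+19/800) = 4191/5000 ≈ 0.838200
step 5 [2.5y] zero: DF = P = 4087/5000 ≈ 0.817400
step 6 [3y] swap r/2=1858/52509: DF=(1 − 1858/52509·(0.965200+0.929600+0.886300+0.838200+0.817400))/(1+1858/52509) = 4071/5000 ≈ 0.814200

1 1/2 2413/2500
2 1 581/625
3 3/2 8863/10000
4 2 4191/5000
5 5/2 4087/5000
6 3 4071/5000
DF(0.5y) is solved at step 1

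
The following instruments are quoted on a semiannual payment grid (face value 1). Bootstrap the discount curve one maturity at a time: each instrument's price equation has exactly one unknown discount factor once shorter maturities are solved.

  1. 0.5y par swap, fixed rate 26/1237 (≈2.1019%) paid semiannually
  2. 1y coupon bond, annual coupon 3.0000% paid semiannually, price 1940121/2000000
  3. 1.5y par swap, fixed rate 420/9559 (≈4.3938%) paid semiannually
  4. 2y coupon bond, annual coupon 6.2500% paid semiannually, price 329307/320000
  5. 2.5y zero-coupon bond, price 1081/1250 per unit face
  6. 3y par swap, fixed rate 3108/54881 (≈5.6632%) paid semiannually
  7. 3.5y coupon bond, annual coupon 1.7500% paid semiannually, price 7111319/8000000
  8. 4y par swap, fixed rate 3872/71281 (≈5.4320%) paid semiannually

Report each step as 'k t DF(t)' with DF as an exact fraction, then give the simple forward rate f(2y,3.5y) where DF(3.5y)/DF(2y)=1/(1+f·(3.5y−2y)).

step 1 [0.5y] swap r/2=13/1237: DF=(1 − 13/1237·(0))/(1+13/1237) = 1237/1250 ≈ 0.989600
step 2 [1y] bond c/2=3/200: DF=(1940121/2000000 − 3/200·(0.989600))/(1+3/200) = 9411/10000 ≈ 0.941100
step 3 [1.5y] swap r/2=210/9559: DF=(1 − 210/9559·(0.989600+0.941100))/(1+210/9559) = 937/1000 ≈ 0.937000
step 4 [2y] bond c/2=1/32: DF=(329307/320000 − 1/32·(0.989600+0.941100+0.937000))/(1+1/32) = 911/1000 ≈ 0.911000
step 5 [2.5y] zero: DF = P = 1081/1250 ≈ 0.864800
step 6 [3y] swap r/2=1554/54881: DF=(1 − 1554/54881·(0.989600+0.941100+0.937000+0.911000+0.864800))/(1+1554/54881) = 4223/5000 ≈ 0.844600
step 7 [3.5y] bond c/2=7/800: DF=(7111319/8000000 − 7/800·(0.989600+0.941100+0.937000+0.911000+0.864800+0.844600))/(1+7/800) = 521/625 ≈ 0.833600
step 8 [4y] swap r/2=1936/71281: DF=(1 − 1936/71281·(0.989600+0.941100+0.937000+0.911000+0.864800+0.844600+0.833600))/(1+1936/71281) = 504/625 ≈ 0.806400

1 1/2 1237/1250
2 1 9411/10000
3 3/2 937/1000
4 2 911/1000
5 5/2 1081/1250
6 3 4223/5000
7 7/2 521/625
8 4 504/625
f(2y,3.5y) = ((911/1000)/(521/625) − 1)/(3/2) = 129/2084 ≈ 6.1900%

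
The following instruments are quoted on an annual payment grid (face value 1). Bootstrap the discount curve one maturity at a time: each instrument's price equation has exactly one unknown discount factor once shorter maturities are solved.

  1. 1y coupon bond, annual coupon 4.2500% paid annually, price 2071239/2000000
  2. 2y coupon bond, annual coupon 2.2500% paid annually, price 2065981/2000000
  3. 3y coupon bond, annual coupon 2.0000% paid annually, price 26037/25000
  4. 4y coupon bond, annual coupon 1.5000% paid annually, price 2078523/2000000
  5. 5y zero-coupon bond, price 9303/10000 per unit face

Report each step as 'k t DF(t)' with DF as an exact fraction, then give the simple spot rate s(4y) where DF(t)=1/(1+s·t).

1 1 4967/5000
2 2 2471/2500
3 3 4911/5000
4 4 9801/10000
5 5 9303/10000
s(4y) = (1/(9801/10000) − 1)/(4) = 199/39204 ≈ 0.5076%

step 1 [1y] bond c/1=17/400: DF=(2071239/2000000 − 17/400·(0))/(1+17/400) = 4967/5000 ≈ 0.993400
step 2 [2y] bond c/1=9/400: DF=(2065981/2000000 − 9/400·(0.993400))/(1+9/400) = 2471/2500 ≈ 0.988400
step 3 [3y] bond c/1=1/50: DF=(26037/25000 − 1/50·(0.993400+0.988400))/(1+1/50) = 4911/5000 ≈ 0.982200
step 4 [4y] bond c/1=3/200: DF=(2078523/2000000 − 3/200·(0.993400+0.988400+0.982200))/(1+3/200) = 9801/10000 ≈ 0.980100
step 5 [5y] zero: DF = P = 9303/10000 ≈ 0.930300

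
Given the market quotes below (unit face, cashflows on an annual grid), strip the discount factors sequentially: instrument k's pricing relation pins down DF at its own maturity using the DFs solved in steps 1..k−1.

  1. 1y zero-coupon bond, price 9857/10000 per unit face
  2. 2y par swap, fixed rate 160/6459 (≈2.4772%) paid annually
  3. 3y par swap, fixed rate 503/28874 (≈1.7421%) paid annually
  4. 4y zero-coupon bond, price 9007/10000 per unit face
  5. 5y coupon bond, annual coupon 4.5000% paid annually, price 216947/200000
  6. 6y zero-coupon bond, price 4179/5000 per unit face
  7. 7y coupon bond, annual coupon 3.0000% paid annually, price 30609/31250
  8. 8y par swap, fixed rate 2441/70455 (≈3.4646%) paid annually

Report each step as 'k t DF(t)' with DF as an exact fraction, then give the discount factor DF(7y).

1 1 9857/10000
2 2 119/125
3 3 9497/10000
4 4 9007/10000
5 5 8749/10000
6 6 4179/5000
7 7 1977/2500
8 8 7559/10000
DF(7y) = 1977/2500 ≈ 0.790800

step 1 [1y] zero: DF = P = 9857/10000 ≈ 0.985700
step 2 [2y] swap r/1=160/6459: DF=(1 − 160/6459·(0.985700))/(1+160/6459) = 119/125 ≈ 0.952000
step 3 [3y] swap r/1=503/28874: DF=(1 − 503/28874·(0.985700+0.952000))/(1+503/28874) = 9497/10000 ≈ 0.949700
step 4 [4y] zero: DF = P = 9007/10000 ≈ 0.900700
step 5 [5y] bond c/1=9/200: DF=(216947/200000 − 9/200·(0.985700+0.952000+0.949700+0.900700))/(1+9/200) = 8749/10000 ≈ 0.874900
step 6 [6y] zero: DF = P = 4179/5000 ≈ 0.835800
step 7 [7y] bond c/1=3/100: DF=(30609/31250 − 3/100·(0.985700+0.952000+0.949700+0.900700+0.874900+0.835800))/(1+3/100) = 1977/2500 ≈ 0.790800
step 8 [8y] swap r/1=2441/70455: DF=(1 − 2441/70455·(0.985700+0.952000+0.949700+0.900700+0.874900+0.835800+0.790800))/(1+2441/70455) = 7559/10000 ≈ 0.755900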